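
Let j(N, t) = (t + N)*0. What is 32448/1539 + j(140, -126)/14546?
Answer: 10816/513 ≈ 21.084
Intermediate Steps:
j(N, t) = 0 (j(N, t) = (N + t)*0 = 0)
32448/1539 + j(140, -126)/14546 = 32448/1539 + 0/14546 = 32448*(1/1539) + 0*(1/14546) = 10816/513 + 0 = 10816/513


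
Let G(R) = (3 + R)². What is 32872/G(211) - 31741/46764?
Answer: 20903843/535401036 ≈ 0.039043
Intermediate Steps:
32872/G(211) - 31741/46764 = 32872/((3 + 211)²) - 31741/46764 = 32872/(214²) - 31741*1/46764 = 32872/45796 - 31741/46764 = 32872*(1/45796) - 31741/46764 = 8218/11449 - 31741/46764 = 20903843/535401036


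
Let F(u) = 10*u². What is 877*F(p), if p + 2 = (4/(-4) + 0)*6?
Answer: 561280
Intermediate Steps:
p = -8 (p = -2 + (4/(-4) + 0)*6 = -2 + (4*(-¼) + 0)*6 = -2 + (-1 + 0)*6 = -2 - 1*6 = -2 - 6 = -8)
877*F(p) = 877*(10*(-8)²) = 877*(10*64) = 877*640 = 561280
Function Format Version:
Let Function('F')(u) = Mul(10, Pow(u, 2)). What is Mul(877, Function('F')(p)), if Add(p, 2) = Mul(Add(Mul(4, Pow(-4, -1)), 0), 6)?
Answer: 561280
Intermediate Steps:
p = -8 (p = Add(-2, Mul(Add(Mul(4, Pow(-4, -1)), 0), 6)) = Add(-2, Mul(Add(Mul(4, Rational(-1, 4)), 0), 6)) = Add(-2, Mul(Add(-1, 0), 6)) = Add(-2, Mul(-1, 6)) = Add(-2, -6) = -8)
Mul(877, Function('F')(p)) = Mul(877, Mul(10, Pow(-8, 2))) = Mul(877, Mul(10, 64)) = Mul(877, 640) = 561280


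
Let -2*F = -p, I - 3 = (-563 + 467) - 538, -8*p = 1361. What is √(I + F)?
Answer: 3*I*√1273/4 ≈ 26.759*I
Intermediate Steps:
p = -1361/8 (p = -⅛*1361 = -1361/8 ≈ -170.13)
I = -631 (I = 3 + ((-563 + 467) - 538) = 3 + (-96 - 538) = 3 - 634 = -631)
F = -1361/16 (F = -(-1)*(-1361)/(2*8) = -½*1361/8 = -1361/16 ≈ -85.063)
√(I + F) = √(-631 - 1361/16) = √(-11457/16) = 3*I*√1273/4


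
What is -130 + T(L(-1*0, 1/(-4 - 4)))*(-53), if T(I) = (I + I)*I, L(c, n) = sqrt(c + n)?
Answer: -467/4 ≈ -116.75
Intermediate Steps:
T(I) = 2*I**2 (T(I) = (2*I)*I = 2*I**2)
-130 + T(L(-1*0, 1/(-4 - 4)))*(-53) = -130 + (2*(sqrt(-1*0 + 1/(-4 - 4)))**2)*(-53) = -130 + (2*(sqrt(0 + 1/(-8)))**2)*(-53) = -130 + (2*(sqrt(0 - 1/8))**2)*(-53) = -130 + (2*(sqrt(-1/8))**2)*(-53) = -130 + (2*(I*sqrt(2)/4)**2)*(-53) = -130 + (2*(-1/8))*(-53) = -130 - 1/4*(-53) = -130 + 53/4 = -467/4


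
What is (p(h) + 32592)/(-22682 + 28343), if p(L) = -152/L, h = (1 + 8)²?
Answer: 2639800/458541 ≈ 5.7570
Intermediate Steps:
h = 81 (h = 9² = 81)
(p(h) + 32592)/(-22682 + 28343) = (-152/81 + 32592)/(-22682 + 28343) = (-152*1/81 + 32592)/5661 = (-152/81 + 32592)*(1/5661) = (2639800/81)*(1/5661) = 2639800/458541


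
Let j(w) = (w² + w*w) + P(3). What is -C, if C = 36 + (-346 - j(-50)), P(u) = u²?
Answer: 5319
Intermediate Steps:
j(w) = 9 + 2*w² (j(w) = (w² + w*w) + 3² = (w² + w²) + 9 = 2*w² + 9 = 9 + 2*w²)
C = -5319 (C = 36 + (-346 - (9 + 2*(-50)²)) = 36 + (-346 - (9 + 2*2500)) = 36 + (-346 - (9 + 5000)) = 36 + (-346 - 1*5009) = 36 + (-346 - 5009) = 36 - 5355 = -5319)
-C = -1*(-5319) = 5319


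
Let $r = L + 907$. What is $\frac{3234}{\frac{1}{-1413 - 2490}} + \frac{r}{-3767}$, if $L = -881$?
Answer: $- \frac{47548211660}{3767} \approx -1.2622 \cdot 10^{7}$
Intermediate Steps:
$r = 26$ ($r = -881 + 907 = 26$)
$\frac{3234}{\frac{1}{-1413 - 2490}} + \frac{r}{-3767} = \frac{3234}{\frac{1}{-1413 - 2490}} + \frac{26}{-3767} = \frac{3234}{\frac{1}{-3903}} + 26 \left(- \frac{1}{3767}\right) = \frac{3234}{- \frac{1}{3903}} - \frac{26}{3767} = 3234 \left(-3903\right) - \frac{26}{3767} = -12622302 - \frac{26}{3767} = - \frac{47548211660}{3767}$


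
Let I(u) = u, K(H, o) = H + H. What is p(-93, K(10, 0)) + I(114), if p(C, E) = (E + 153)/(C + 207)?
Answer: 13169/114 ≈ 115.52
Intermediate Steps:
K(H, o) = 2*H
p(C, E) = (153 + E)/(207 + C)
p(-93, K(10, 0)) + I(114) = (153 + 2*10)/(207 - 93) + 114 = (153 + 20)/114 + 114 = (1/114)*173 + 114 = 173/114 + 114 = 13169/114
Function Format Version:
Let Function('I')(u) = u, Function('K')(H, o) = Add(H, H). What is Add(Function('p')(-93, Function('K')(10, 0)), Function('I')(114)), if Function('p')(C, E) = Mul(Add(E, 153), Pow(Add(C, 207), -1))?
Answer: Rational(13169, 114) ≈ 115.52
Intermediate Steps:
Function('K')(H, o) = Mul(2, H)
Function('p')(C, E) = Mul(Pow(Add(207, C), -1), Add(153, E)) (Function('p')(C, E) = Mul(Add(153, E), Pow(Add(207, C), -1)) = Mul(Pow(Add(207, C), -1), Add(153, E)))
Add(Function('p')(-93, Function('K')(10, 0)), Function('I')(114)) = Add(Mul(Pow(Add(207, -93), -1), Add(153, Mul(2, 10))), 114) = Add(Mul(Pow(114, -1), Add(153, 20)), 114) = Add(Mul(Rational(1, 114), 173), 114) = Add(Rational(173, 114), 114) = Rational(13169, 114)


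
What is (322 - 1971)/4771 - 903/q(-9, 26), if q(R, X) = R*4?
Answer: 1416283/57252 ≈ 24.738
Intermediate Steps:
q(R, X) = 4*R
(322 - 1971)/4771 - 903/q(-9, 26) = (322 - 1971)/4771 - 903/(4*(-9)) = -1649*1/4771 - 903/(-36) = -1649/4771 - 903*(-1/36) = -1649/4771 + 301/12 = 1416283/57252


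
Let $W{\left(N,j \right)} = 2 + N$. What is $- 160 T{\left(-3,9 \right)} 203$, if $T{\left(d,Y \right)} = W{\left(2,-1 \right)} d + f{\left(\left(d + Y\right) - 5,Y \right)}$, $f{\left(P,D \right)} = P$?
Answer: $357280$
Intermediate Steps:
$T{\left(d,Y \right)} = -5 + Y + 5 d$ ($T{\left(d,Y \right)} = \left(2 + 2\right) d - \left(5 - Y - d\right) = 4 d - \left(5 - Y - d\right) = 4 d + \left(-5 + Y + d\right) = -5 + Y + 5 d$)
$- 160 T{\left(-3,9 \right)} 203 = - 160 \left(-5 + 9 + 5 \left(-3\right)\right) 203 = - 160 \left(-5 + 9 - 15\right) 203 = \left(-160\right) \left(-11\right) 203 = 1760 \cdot 203 = 357280$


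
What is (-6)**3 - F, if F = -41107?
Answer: 40891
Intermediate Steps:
(-6)**3 - F = (-6)**3 - 1*(-41107) = -216 + 41107 = 40891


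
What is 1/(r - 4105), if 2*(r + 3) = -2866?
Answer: -1/5541 ≈ -0.00018047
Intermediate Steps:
r = -1436 (r = -3 + (1/2)*(-2866) = -3 - 1433 = -1436)
1/(r - 4105) = 1/(-1436 - 4105) = 1/(-5541) = -1/5541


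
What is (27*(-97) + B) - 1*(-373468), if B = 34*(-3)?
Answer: 370747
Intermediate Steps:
B = -102
(27*(-97) + B) - 1*(-373468) = (27*(-97) - 102) - 1*(-373468) = (-2619 - 102) + 373468 = -2721 + 373468 = 370747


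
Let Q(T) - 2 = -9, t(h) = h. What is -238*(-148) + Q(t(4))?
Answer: 35217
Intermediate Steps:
Q(T) = -7 (Q(T) = 2 - 9 = -7)
-238*(-148) + Q(t(4)) = -238*(-148) - 7 = 35224 - 7 = 35217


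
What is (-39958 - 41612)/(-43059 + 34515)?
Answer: 13595/1424 ≈ 9.5471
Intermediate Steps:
(-39958 - 41612)/(-43059 + 34515) = -81570/(-8544) = -81570*(-1/8544) = 13595/1424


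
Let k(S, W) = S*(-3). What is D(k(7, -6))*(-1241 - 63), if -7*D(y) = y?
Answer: -3912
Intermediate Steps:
k(S, W) = -3*S
D(y) = -y/7
D(k(7, -6))*(-1241 - 63) = (-(-3)*7/7)*(-1241 - 63) = -1/7*(-21)*(-1304) = 3*(-1304) = -3912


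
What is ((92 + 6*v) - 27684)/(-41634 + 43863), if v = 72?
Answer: -27160/2229 ≈ -12.185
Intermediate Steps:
((92 + 6*v) - 27684)/(-41634 + 43863) = ((92 + 6*72) - 27684)/(-41634 + 43863) = ((92 + 432) - 27684)/2229 = (524 - 27684)*(1/2229) = -27160*1/2229 = -27160/2229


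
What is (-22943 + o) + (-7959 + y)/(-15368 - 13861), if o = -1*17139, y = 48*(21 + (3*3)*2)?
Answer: -390516897/9743 ≈ -40082.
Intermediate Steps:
y = 1872 (y = 48*(21 + 9*2) = 48*(21 + 18) = 48*39 = 1872)
o = -17139
(-22943 + o) + (-7959 + y)/(-15368 - 13861) = (-22943 - 17139) + (-7959 + 1872)/(-15368 - 13861) = -40082 - 6087/(-29229) = -40082 - 6087*(-1/29229) = -40082 + 2029/9743 = -390516897/9743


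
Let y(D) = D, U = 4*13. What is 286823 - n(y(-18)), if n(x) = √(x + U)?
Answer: 286823 - √34 ≈ 2.8682e+5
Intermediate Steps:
U = 52
n(x) = √(52 + x) (n(x) = √(x + 52) = √(52 + x))
286823 - n(y(-18)) = 286823 - √(52 - 18) = 286823 - √34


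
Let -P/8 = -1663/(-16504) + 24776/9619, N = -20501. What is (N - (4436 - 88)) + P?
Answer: -493528380954/19843997 ≈ -24870.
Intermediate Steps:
P = -424899501/19843997 (P = -8*(-1663/(-16504) + 24776/9619) = -8*(-1663*(-1/16504) + 24776*(1/9619)) = -8*(1663/16504 + 24776/9619) = -8*424899501/158751976 = -424899501/19843997 ≈ -21.412)
(N - (4436 - 88)) + P = (-20501 - (4436 - 88)) - 424899501/19843997 = (-20501 - 1*4348) - 424899501/19843997 = (-20501 - 4348) - 424899501/19843997 = -24849 - 424899501/19843997 = -493528380954/19843997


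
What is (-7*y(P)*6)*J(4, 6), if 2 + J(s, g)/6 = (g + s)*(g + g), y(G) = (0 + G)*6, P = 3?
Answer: -535248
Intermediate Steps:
y(G) = 6*G (y(G) = G*6 = 6*G)
J(s, g) = -12 + 12*g*(g + s) (J(s, g) = -12 + 6*((g + s)*(g + g)) = -12 + 6*((g + s)*(2*g)) = -12 + 6*(2*g*(g + s)) = -12 + 12*g*(g + s))
(-7*y(P)*6)*J(4, 6) = (-42*3*6)*(-12 + 12*6² + 12*6*4) = (-7*18*6)*(-12 + 12*36 + 288) = (-126*6)*(-12 + 432 + 288) = -756*708 = -535248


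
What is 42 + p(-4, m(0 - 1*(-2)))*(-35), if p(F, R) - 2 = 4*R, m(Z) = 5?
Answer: -728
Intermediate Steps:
p(F, R) = 2 + 4*R
42 + p(-4, m(0 - 1*(-2)))*(-35) = 42 + (2 + 4*5)*(-35) = 42 + (2 + 20)*(-35) = 42 + 22*(-35) = 42 - 770 = -728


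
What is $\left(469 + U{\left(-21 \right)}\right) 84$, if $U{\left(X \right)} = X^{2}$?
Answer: $76440$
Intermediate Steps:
$\left(469 + U{\left(-21 \right)}\right) 84 = \left(469 + \left(-21\right)^{2}\right) 84 = \left(469 + 441\right) 84 = 910 \cdot 84 = 76440$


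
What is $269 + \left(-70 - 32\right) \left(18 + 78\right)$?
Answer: $-9523$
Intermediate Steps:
$269 + \left(-70 - 32\right) \left(18 + 78\right) = 269 - 9792 = -9523$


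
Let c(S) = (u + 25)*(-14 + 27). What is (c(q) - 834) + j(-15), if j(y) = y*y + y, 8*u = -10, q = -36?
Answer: -1261/4 ≈ -315.25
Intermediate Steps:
u = -5/4 (u = (1/8)*(-10) = -5/4 ≈ -1.2500)
c(S) = 1235/4 (c(S) = (-5/4 + 25)*(-14 + 27) = (95/4)*13 = 1235/4)
j(y) = y + y**2 (j(y) = y**2 + y = y + y**2)
(c(q) - 834) + j(-15) = (1235/4 - 834) - 15*(1 - 15) = -2101/4 - 15*(-14) = -2101/4 + 210 = -1261/4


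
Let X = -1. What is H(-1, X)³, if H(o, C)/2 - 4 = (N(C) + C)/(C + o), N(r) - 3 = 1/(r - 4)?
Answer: 29791/125 ≈ 238.33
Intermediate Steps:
N(r) = 3 + 1/(-4 + r) (N(r) = 3 + 1/(r - 4) = 3 + 1/(-4 + r))
H(o, C) = 8 + 2*(C + (-11 + 3*C)/(-4 + C))/(C + o) (H(o, C) = 8 + 2*(((-11 + 3*C)/(-4 + C) + C)/(C + o)) = 8 + 2*((C + (-11 + 3*C)/(-4 + C))/(C + o)) = 8 + 2*(C + (-11 + 3*C)/(-4 + C))/(C + o))
H(-1, X)³ = (2*(-11 + 3*(-1) + (-4 - 1)*(4*(-1) + 5*(-1)))/((-4 - 1)*(-1 - 1)))³ = (2*(-11 - 3 - 5*(-4 - 5))/(-5*(-2)))³ = (2*(-⅕)*(-½)*(-11 - 3 - 5*(-9)))³ = (2*(-⅕)*(-½)*(-11 - 3 + 45))³ = (2*(-⅕)*(-½)*31)³ = (31/5)³ = 29791/125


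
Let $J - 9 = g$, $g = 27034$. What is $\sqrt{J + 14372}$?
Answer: $\sqrt{41415} \approx 203.51$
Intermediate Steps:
$J = 27043$ ($J = 9 + 27034 = 27043$)
$\sqrt{J + 14372} = \sqrt{27043 + 14372} = \sqrt{41415}$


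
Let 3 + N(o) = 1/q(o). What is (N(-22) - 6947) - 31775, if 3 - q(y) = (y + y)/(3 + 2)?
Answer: -2284770/59 ≈ -38725.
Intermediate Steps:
q(y) = 3 - 2*y/5 (q(y) = 3 - (y + y)/(3 + 2) = 3 - 2*y/5)
N(o) = -3 + 1/(3 - 2*o/5)
(N(-22) - 6947) - 31775 = (2*(20 - 3*(-22))/(-15 + 2*(-22)) - 6947) - 31775 = (2*(20 + 66)/(-15 - 44) - 6947) - 31775 = (2*86/(-59) - 6947) - 31775 = (2*(-1/59)*86 - 6947) - 31775 = (-172/59 - 6947) - 31775 = -410045/59 - 31775 = -2284770/59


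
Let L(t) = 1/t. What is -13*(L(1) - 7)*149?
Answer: 11622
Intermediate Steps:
-13*(L(1) - 7)*149 = -13*(1/1 - 7)*149 = -13*(1 - 7)*149 = -13*(-6)*149 = 78*149 = 11622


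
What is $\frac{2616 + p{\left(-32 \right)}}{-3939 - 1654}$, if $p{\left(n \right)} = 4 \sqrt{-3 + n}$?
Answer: $- \frac{2616}{5593} - \frac{4 i \sqrt{35}}{5593} \approx -0.46773 - 0.0042311 i$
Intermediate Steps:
$\frac{2616 + p{\left(-32 \right)}}{-3939 - 1654} = \frac{2616 + 4 \sqrt{-3 - 32}}{-3939 - 1654} = \frac{2616 + 4 \sqrt{-35}}{-5593} = \left(2616 + 4 i \sqrt{35}\right) \left(- \frac{1}{5593}\right) = - \frac{2616}{5593} - \frac{4 i \sqrt{35}}{5593}$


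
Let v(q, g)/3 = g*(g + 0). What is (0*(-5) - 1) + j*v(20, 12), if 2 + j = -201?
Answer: -87697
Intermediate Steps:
j = -203 (j = -2 - 201 = -203)
v(q, g) = 3*g**2 (v(q, g) = 3*(g*(g + 0)) = 3*(g*g) = 3*g**2)
(0*(-5) - 1) + j*v(20, 12) = (0*(-5) - 1) - 609*12**2 = (0 - 1) - 609*144 = -1 - 203*432 = -1 - 87696 = -87697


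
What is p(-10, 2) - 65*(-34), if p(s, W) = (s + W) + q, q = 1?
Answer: 2203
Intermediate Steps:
p(s, W) = 1 + W + s (p(s, W) = (s + W) + 1 = (W + s) + 1 = 1 + W + s)
p(-10, 2) - 65*(-34) = (1 + 2 - 10) - 65*(-34) = -7 + 2210 = 2203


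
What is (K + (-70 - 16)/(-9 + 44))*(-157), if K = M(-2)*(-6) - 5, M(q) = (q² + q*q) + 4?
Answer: 436617/35 ≈ 12475.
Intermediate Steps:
M(q) = 4 + 2*q² (M(q) = (q² + q²) + 4 = 2*q² + 4 = 4 + 2*q²)
K = -77 (K = (4 + 2*(-2)²)*(-6) - 5 = (4 + 2*4)*(-6) - 5 = (4 + 8)*(-6) - 5 = 12*(-6) - 5 = -72 - 5 = -77)
(K + (-70 - 16)/(-9 + 44))*(-157) = (-77 + (-70 - 16)/(-9 + 44))*(-157) = (-77 - 86/35)*(-157) = -2781/35*(-157) = 436617/35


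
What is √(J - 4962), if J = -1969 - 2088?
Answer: I*√9019 ≈ 94.968*I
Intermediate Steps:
J = -4057
√(J - 4962) = √(-4057 - 4962) = √(-9019) = I*√9019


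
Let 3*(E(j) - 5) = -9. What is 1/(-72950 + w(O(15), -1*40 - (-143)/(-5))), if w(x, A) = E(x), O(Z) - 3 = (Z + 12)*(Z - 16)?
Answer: -1/72948 ≈ -1.3708e-5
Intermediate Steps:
E(j) = 2 (E(j) = 5 + (⅓)*(-9) = 5 - 3 = 2)
O(Z) = 3 + (-16 + Z)*(12 + Z) (O(Z) = 3 + (Z + 12)*(Z - 16) = 3 + (12 + Z)*(-16 + Z) = 3 + (-16 + Z)*(12 + Z))
w(x, A) = 2
1/(-72950 + w(O(15), -1*40 - (-143)/(-5))) = 1/(-72950 + 2) = 1/(-72948) = -1/72948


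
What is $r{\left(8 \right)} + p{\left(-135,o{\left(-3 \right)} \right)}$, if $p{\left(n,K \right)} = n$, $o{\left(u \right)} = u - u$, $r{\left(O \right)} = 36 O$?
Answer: $153$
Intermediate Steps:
$o{\left(u \right)} = 0$
$r{\left(8 \right)} + p{\left(-135,o{\left(-3 \right)} \right)} = 36 \cdot 8 - 135 = 288 - 135 = 153$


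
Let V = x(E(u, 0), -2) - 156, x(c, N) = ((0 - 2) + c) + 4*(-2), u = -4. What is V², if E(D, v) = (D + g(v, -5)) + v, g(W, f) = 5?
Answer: 27225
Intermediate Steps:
E(D, v) = 5 + D + v (E(D, v) = (D + 5) + v = (5 + D) + v = 5 + D + v)
x(c, N) = -10 + c (x(c, N) = (-2 + c) - 8 = -10 + c)
V = -165 (V = (-10 + (5 - 4 + 0)) - 156 = (-10 + 1) - 156 = -9 - 156 = -165)
V² = (-165)² = 27225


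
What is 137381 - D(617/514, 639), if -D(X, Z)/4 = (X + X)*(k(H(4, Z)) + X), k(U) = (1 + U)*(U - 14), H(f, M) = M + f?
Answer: 266004624023/66049 ≈ 4.0274e+6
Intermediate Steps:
k(U) = (1 + U)*(-14 + U)
D(X, Z) = -8*X*(-66 + X + (4 + Z)² - 13*Z) (D(X, Z) = -4*(X + X)*((-14 + (Z + 4)² - 13*(Z + 4)) + X) = -4*2*X*((-14 + (4 + Z)² - 13*(4 + Z)) + X) = -4*2*X*((-14 + (4 + Z)² + (-52 - 13*Z)) + X) = -4*2*X*((-66 + (4 + Z)² - 13*Z) + X) = -4*2*X*(-66 + X + (4 + Z)² - 13*Z) = -8*X*(-66 + X + (4 + Z)² - 13*Z))
137381 - D(617/514, 639) = 137381 - 8*617/514*(50 - 617/514 - 1*639² + 5*639) = 137381 - 8*617*(1/514)*(50 - 617/514 - 1*408321 + 3195) = 137381 - 8*617*(50 - 1*617/514 - 408321 + 3195)/514 = 137381 - 8*617*(50 - 617/514 - 408321 + 3195)/514 = 137381 - 8*617*(-208209681)/(514*514) = 137381 - 1*(-256930746354/66049) = 137381 + 256930746354/66049 = 266004624023/66049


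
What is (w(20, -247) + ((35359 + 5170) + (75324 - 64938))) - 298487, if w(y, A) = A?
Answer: -247819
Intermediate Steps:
(w(20, -247) + ((35359 + 5170) + (75324 - 64938))) - 298487 = (-247 + ((35359 + 5170) + (75324 - 64938))) - 298487 = (-247 + (40529 + 10386)) - 298487 = (-247 + 50915) - 298487 = 50668 - 298487 = -247819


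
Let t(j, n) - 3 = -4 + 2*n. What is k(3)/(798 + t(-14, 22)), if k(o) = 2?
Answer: 2/841 ≈ 0.0023781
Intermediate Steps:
t(j, n) = -1 + 2*n (t(j, n) = 3 + (-4 + 2*n) = -1 + 2*n)
k(3)/(798 + t(-14, 22)) = 2/(798 + (-1 + 2*22)) = 2/(798 + (-1 + 44)) = 2/(798 + 43) = 2/841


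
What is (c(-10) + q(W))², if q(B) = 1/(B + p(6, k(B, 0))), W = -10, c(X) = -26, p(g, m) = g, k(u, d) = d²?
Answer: 11025/16 ≈ 689.06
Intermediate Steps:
q(B) = 1/(6 + B) (q(B) = 1/(B + 6) = 1/(6 + B))
(c(-10) + q(W))² = (-26 + 1/(6 - 10))² = (-26 + 1/(-4))² = (-26 - ¼)² = (-105/4)² = 11025/16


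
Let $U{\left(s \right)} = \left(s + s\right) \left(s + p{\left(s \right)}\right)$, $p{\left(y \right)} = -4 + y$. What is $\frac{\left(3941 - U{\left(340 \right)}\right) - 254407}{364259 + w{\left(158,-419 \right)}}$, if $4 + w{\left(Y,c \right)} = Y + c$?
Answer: $- \frac{355073}{181997} \approx -1.951$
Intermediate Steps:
$w{\left(Y,c \right)} = -4 + Y + c$ ($w{\left(Y,c \right)} = -4 + \left(Y + c\right) = -4 + Y + c$)
$U{\left(s \right)} = 2 s \left(-4 + 2 s\right)$ ($U{\left(s \right)} = \left(s + s\right) \left(s + \left(-4 + s\right)\right) = 2 s \left(-4 + 2 s\right)$)
$\frac{\left(3941 - U{\left(340 \right)}\right) - 254407}{364259 + w{\left(158,-419 \right)}} = \frac{\left(3941 - 4 \cdot 340 \left(-2 + 340\right)\right) - 254407}{364259 - 265} = \frac{\left(3941 - 4 \cdot 340 \cdot 338\right) - 254407}{364259 - 265} = \frac{\left(3941 - 459680\right) - 254407}{363994} = \left(\left(3941 - 459680\right) - 254407\right) \frac{1}{363994} = \left(-455739 - 254407\right) \frac{1}{363994} = \left(-710146\right) \frac{1}{363994} = - \frac{355073}{181997}$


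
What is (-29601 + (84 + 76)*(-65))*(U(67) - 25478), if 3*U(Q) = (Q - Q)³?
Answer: 1019145478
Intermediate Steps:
U(Q) = 0 (U(Q) = (Q - Q)³/3 = (⅓)*0³ = (⅓)*0 = 0)
(-29601 + (84 + 76)*(-65))*(U(67) - 25478) = (-29601 + (84 + 76)*(-65))*(0 - 25478) = (-29601 + 160*(-65))*(-25478) = (-29601 - 10400)*(-25478) = -40001*(-25478) = 1019145478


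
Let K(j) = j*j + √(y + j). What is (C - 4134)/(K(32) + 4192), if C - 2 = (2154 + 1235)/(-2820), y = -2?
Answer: -7599470108/9590335665 + 11655629*√30/76722685320 ≈ -0.79158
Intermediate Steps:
C = 2251/2820 (C = 2 + (2154 + 1235)/(-2820) = 2 + 3389*(-1/2820) = 2 - 3389/2820 = 2251/2820 ≈ 0.79823)
K(j) = j² + √(-2 + j) (K(j) = j*j + √(-2 + j) = j² + √(-2 + j))
(C - 4134)/(K(32) + 4192) = (2251/2820 - 4134)/((32² + √(-2 + 32)) + 4192) = -11655629/(2820*((1024 + √30) + 4192)) = -11655629/(2820*(5216 + √30))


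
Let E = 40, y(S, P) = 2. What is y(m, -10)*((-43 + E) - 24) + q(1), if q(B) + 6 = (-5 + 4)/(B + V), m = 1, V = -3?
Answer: -119/2 ≈ -59.500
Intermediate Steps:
q(B) = -6 - 1/(-3 + B) (q(B) = -6 + (-5 + 4)/(B - 3) = -6 - 1/(-3 + B))
y(m, -10)*((-43 + E) - 24) + q(1) = 2*((-43 + 40) - 24) + (17 - 6*1)/(-3 + 1) = 2*(-3 - 24) + (17 - 6)/(-2) = 2*(-27) - 1/2*11 = -54 - 11/2 = -119/2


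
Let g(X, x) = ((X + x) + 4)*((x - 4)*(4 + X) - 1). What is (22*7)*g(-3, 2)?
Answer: -1386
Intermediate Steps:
g(X, x) = (-1 + (-4 + x)*(4 + X))*(4 + X + x) (g(X, x) = (4 + X + x)*((-4 + x)*(4 + X) - 1) = (4 + X + x)*(-1 + (-4 + x)*(4 + X)) = (-1 + (-4 + x)*(4 + X))*(4 + X + x))
(22*7)*g(-3, 2) = (22*7)*(-68 - 1*2 - 33*(-3) - 4*(-3)**2 + 4*2**2 - 3*2**2 + 2*(-3)**2 + 4*(-3)*2) = 154*(-68 - 2 + 99 - 4*9 + 4*4 - 3*4 + 2*9 - 24) = 154*(-68 - 2 + 99 - 36 + 16 - 12 + 18 - 24) = 154*(-9) = -1386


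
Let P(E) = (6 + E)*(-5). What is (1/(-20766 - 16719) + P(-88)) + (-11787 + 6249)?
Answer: -192223081/37485 ≈ -5128.0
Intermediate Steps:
P(E) = -30 - 5*E
(1/(-20766 - 16719) + P(-88)) + (-11787 + 6249) = (1/(-20766 - 16719) + (-30 - 5*(-88))) + (-11787 + 6249) = (1/(-37485) + (-30 + 440)) - 5538 = (-1/37485 + 410) - 5538 = 15368849/37485 - 5538 = -192223081/37485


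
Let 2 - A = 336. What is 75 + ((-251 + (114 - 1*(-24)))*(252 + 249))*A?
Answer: 18908817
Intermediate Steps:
A = -334 (A = 2 - 1*336 = 2 - 336 = -334)
75 + ((-251 + (114 - 1*(-24)))*(252 + 249))*A = 75 + ((-251 + (114 - 1*(-24)))*(252 + 249))*(-334) = 75 + ((-251 + (114 + 24))*501)*(-334) = 75 + ((-251 + 138)*501)*(-334) = 75 - 113*501*(-334) = 75 - 56613*(-334) = 75 + 18908742 = 18908817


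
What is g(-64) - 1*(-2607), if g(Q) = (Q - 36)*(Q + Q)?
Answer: 15407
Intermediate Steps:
g(Q) = 2*Q*(-36 + Q) (g(Q) = (-36 + Q)*(2*Q) = 2*Q*(-36 + Q))
g(-64) - 1*(-2607) = 2*(-64)*(-36 - 64) - 1*(-2607) = 2*(-64)*(-100) + 2607 = 12800 + 2607 = 15407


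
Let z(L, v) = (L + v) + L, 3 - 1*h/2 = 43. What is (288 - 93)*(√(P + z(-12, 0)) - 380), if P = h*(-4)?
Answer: -74100 + 390*√74 ≈ -70745.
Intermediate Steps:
h = -80 (h = 6 - 2*43 = 6 - 86 = -80)
P = 320 (P = -80*(-4) = 320)
z(L, v) = v + 2*L
(288 - 93)*(√(P + z(-12, 0)) - 380) = (288 - 93)*(√(320 + (0 + 2*(-12))) - 380) = 195*(√(320 + (0 - 24)) - 380) = 195*(√(320 - 24) - 380) = 195*(√296 - 380) = 195*(2*√74 - 380) = 195*(-380 + 2*√74) = -74100 + 390*√74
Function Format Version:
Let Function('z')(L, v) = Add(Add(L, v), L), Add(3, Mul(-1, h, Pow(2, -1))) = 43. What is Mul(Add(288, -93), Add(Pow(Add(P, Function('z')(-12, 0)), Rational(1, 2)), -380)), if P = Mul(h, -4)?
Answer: Add(-74100, Mul(390, Pow(74, Rational(1, 2)))) ≈ -70745.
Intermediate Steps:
h = -80 (h = Add(6, Mul(-2, 43)) = Add(6, -86) = -80)
P = 320 (P = Mul(-80, -4) = 320)
Function('z')(L, v) = Add(v, Mul(2, L))
Mul(Add(288, -93), Add(Pow(Add(P, Function('z')(-12, 0)), Rational(1, 2)), -380)) = Mul(Add(288, -93), Add(Pow(Add(320, Add(0, Mul(2, -12))), Rational(1, 2)), -380)) = Mul(195, Add(Pow(Add(320, Add(0, -24)), Rational(1, 2)), -380)) = Mul(195, Add(Pow(Add(320, -24), Rational(1, 2)), -380)) = Mul(195, Add(Pow(296, Rational(1, 2)), -380)) = Mul(195, Add(Mul(2, Pow(74, Rational(1, 2))), -380)) = Mul(195, Add(-380, Mul(2, Pow(74, Rational(1, 2))))) = Add(-74100, Mul(390, Pow(74, Rational(1, 2))))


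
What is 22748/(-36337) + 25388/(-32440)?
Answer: -415117219/294693070 ≈ -1.4086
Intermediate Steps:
22748/(-36337) + 25388/(-32440) = 22748*(-1/36337) + 25388*(-1/32440) = -22748/36337 - 6347/8110 = -415117219/294693070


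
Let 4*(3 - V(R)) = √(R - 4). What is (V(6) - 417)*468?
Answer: -193752 - 117*√2 ≈ -1.9392e+5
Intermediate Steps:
V(R) = 3 - √(-4 + R)/4 (V(R) = 3 - √(R - 4)/4 = 3 - √(-4 + R)/4)
(V(6) - 417)*468 = ((3 - √(-4 + 6)/4) - 417)*468 = ((3 - √2/4) - 417)*468 = (-414 - √2/4)*468 = -193752 - 117*√2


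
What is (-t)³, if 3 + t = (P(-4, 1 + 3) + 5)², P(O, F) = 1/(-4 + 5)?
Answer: -35937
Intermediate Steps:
P(O, F) = 1 (P(O, F) = 1/1 = 1)
t = 33 (t = -3 + (1 + 5)² = -3 + 6² = -3 + 36 = 33)
(-t)³ = (-1*33)³ = (-33)³ = -35937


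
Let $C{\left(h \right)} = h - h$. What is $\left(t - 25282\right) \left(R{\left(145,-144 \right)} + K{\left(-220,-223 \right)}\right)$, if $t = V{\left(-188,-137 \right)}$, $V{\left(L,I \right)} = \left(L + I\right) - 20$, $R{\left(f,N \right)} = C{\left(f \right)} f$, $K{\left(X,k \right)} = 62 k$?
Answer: $354318902$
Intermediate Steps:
$C{\left(h \right)} = 0$
$R{\left(f,N \right)} = 0$ ($R{\left(f,N \right)} = 0 f = 0$)
$V{\left(L,I \right)} = -20 + I + L$ ($V{\left(L,I \right)} = \left(I + L\right) - 20 = -20 + I + L$)
$t = -345$ ($t = -20 - 137 - 188 = -345$)
$\left(t - 25282\right) \left(R{\left(145,-144 \right)} + K{\left(-220,-223 \right)}\right) = \left(-345 - 25282\right) \left(0 + 62 \left(-223\right)\right) = - 25627 \left(0 - 13826\right) = \left(-25627\right) \left(-13826\right) = 354318902$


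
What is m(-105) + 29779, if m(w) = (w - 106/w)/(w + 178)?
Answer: 228245116/7665 ≈ 29778.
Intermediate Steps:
m(w) = (w - 106/w)/(178 + w)
m(-105) + 29779 = (-106 + (-105)**2)/((-105)*(178 - 105)) + 29779 = -1/105*(-106 + 11025)/73 + 29779 = -1/105*1/73*10919 + 29779 = -10919/7665 + 29779 = 228245116/7665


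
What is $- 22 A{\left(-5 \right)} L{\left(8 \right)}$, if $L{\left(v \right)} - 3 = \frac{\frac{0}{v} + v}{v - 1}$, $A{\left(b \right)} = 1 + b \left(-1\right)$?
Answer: $- \frac{3828}{7} \approx -546.86$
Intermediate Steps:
$A{\left(b \right)} = 1 - b$
$L{\left(v \right)} = 3 + \frac{v}{-1 + v}$ ($L{\left(v \right)} = 3 + \frac{\frac{0}{v} + v}{v - 1} = 3 + \frac{0 + v}{-1 + v} = 3 + \frac{v}{-1 + v}$)
$- 22 A{\left(-5 \right)} L{\left(8 \right)} = - 22 \left(1 - -5\right) \frac{-3 + 4 \cdot 8}{-1 + 8} = - 22 \left(1 + 5\right) \frac{-3 + 32}{7} = \left(-22\right) 6 \cdot \frac{1}{7} \cdot 29 = \left(-132\right) \frac{29}{7} = - \frac{3828}{7}$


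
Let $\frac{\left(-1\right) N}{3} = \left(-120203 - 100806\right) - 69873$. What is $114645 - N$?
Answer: $-758001$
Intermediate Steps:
$N = 872646$ ($N = - 3 \left(\left(-120203 - 100806\right) - 69873\right) = - 3 \left(-221009 - 69873\right) = \left(-3\right) \left(-290882\right) = 872646$)
$114645 - N = 114645 - 872646 = -758001$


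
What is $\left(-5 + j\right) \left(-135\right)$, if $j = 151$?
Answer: $-19710$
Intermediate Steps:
$\left(-5 + j\right) \left(-135\right) = \left(-5 + 151\right) \left(-135\right) = 146 \left(-135\right) = -19710$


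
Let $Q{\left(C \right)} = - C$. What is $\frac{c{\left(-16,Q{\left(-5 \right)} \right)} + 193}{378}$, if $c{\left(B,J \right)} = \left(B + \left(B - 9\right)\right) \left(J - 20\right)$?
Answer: $\frac{404}{189} \approx 2.1376$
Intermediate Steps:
$c{\left(B,J \right)} = \left(-20 + J\right) \left(-9 + 2 B\right)$ ($c{\left(B,J \right)} = \left(B + \left(B - 9\right)\right) \left(-20 + J\right) = \left(B + \left(-9 + B\right)\right) \left(-20 + J\right) = \left(-9 + 2 B\right) \left(-20 + J\right) = \left(-20 + J\right) \left(-9 + 2 B\right)$)
$\frac{c{\left(-16,Q{\left(-5 \right)} \right)} + 193}{378} = \frac{\left(180 - -640 - 9 \left(\left(-1\right) \left(-5\right)\right) + 2 \left(-16\right) \left(\left(-1\right) \left(-5\right)\right)\right) + 193}{378} = \frac{\left(180 + 640 - 45 + 2 \left(-16\right) 5\right) + 193}{378} = \frac{\left(180 + 640 - 45 - 160\right) + 193}{378} = \frac{615 + 193}{378} = \frac{1}{378} \cdot 808 = \frac{404}{189}$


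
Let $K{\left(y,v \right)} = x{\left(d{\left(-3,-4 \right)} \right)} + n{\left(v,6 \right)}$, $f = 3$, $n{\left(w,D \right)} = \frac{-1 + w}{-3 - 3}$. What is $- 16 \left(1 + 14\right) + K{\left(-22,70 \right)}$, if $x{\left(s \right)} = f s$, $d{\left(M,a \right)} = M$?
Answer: $- \frac{521}{2} \approx -260.5$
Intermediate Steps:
$n{\left(w,D \right)} = \frac{1}{6} - \frac{w}{6}$ ($n{\left(w,D \right)} = \frac{-1 + w}{-6} = \left(-1 + w\right) \left(- \frac{1}{6}\right) = \frac{1}{6} - \frac{w}{6}$)
$x{\left(s \right)} = 3 s$
$K{\left(y,v \right)} = - \frac{53}{6} - \frac{v}{6}$ ($K{\left(y,v \right)} = 3 \left(-3\right) - \left(- \frac{1}{6} + \frac{v}{6}\right) = -9 - \left(- \frac{1}{6} + \frac{v}{6}\right) = - \frac{53}{6} - \frac{v}{6}$)
$- 16 \left(1 + 14\right) + K{\left(-22,70 \right)} = - 16 \left(1 + 14\right) - \frac{41}{2} = \left(-16\right) 15 - \frac{41}{2} = -240 - \frac{41}{2} = - \frac{521}{2}$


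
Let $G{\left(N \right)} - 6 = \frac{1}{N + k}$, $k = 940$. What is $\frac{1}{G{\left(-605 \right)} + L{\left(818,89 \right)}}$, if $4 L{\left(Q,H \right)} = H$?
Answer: $\frac{1340}{37859} \approx 0.035394$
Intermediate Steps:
$G{\left(N \right)} = 6 + \frac{1}{940 + N}$ ($G{\left(N \right)} = 6 + \frac{1}{N + 940} = 6 + \frac{1}{940 + N}$)
$L{\left(Q,H \right)} = \frac{H}{4}$
$\frac{1}{G{\left(-605 \right)} + L{\left(818,89 \right)}} = \frac{1}{\frac{5641 + 6 \left(-605\right)}{940 - 605} + \frac{1}{4} \cdot 89} = \frac{1}{\frac{5641 - 3630}{335} + \frac{89}{4}} = \frac{1}{\frac{1}{335} \cdot 2011 + \frac{89}{4}} = \frac{1}{\frac{2011}{335} + \frac{89}{4}} = \frac{1}{\frac{37859}{1340}} = \frac{1340}{37859}$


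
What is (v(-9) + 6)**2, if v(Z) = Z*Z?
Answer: 7569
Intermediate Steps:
v(Z) = Z**2
(v(-9) + 6)**2 = ((-9)**2 + 6)**2 = (81 + 6)**2 = 87**2 = 7569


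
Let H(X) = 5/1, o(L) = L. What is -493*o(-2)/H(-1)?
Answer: 986/5 ≈ 197.20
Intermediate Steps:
H(X) = 5 (H(X) = 5*1 = 5)
-493*o(-2)/H(-1) = -(-986)/5 = -493*(-2/5) = 986/5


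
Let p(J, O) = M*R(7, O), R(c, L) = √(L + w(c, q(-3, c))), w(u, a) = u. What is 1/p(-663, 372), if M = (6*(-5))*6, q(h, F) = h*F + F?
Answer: -√379/68220 ≈ -0.00028537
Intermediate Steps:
q(h, F) = F + F*h (q(h, F) = F*h + F = F + F*h)
R(c, L) = √(L + c)
M = -180 (M = -30*6 = -180)
p(J, O) = -180*√(7 + O) (p(J, O) = -180*√(O + 7) = -180*√(7 + O))
1/p(-663, 372) = 1/(-180*√(7 + 372)) = 1/(-180*√379) = -√379/68220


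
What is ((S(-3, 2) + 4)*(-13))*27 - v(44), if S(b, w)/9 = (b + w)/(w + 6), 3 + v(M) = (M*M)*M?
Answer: -689521/8 ≈ -86190.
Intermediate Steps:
v(M) = -3 + M³ (v(M) = -3 + (M*M)*M = -3 + M²*M = -3 + M³)
S(b, w) = 9*(b + w)/(6 + w) (S(b, w) = 9*((b + w)/(w + 6)) = 9*((b + w)/(6 + w)) = 9*(b + w)/(6 + w))
((S(-3, 2) + 4)*(-13))*27 - v(44) = ((9*(-3 + 2)/(6 + 2) + 4)*(-13))*27 - (-3 + 44³) = ((9*(-1)/8 + 4)*(-13))*27 - (-3 + 85184) = ((9*(⅛)*(-1) + 4)*(-13))*27 - 1*85181 = ((-9/8 + 4)*(-13))*27 - 85181 = ((23/8)*(-13))*27 - 85181 = -299/8*27 - 85181 = -8073/8 - 85181 = -689521/8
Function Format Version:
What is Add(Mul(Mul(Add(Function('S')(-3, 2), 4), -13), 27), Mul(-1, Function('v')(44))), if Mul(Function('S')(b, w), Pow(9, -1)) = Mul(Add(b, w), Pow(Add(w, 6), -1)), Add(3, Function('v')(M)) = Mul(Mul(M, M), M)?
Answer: Rational(-689521, 8) ≈ -86190.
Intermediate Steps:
Function('v')(M) = Add(-3, Pow(M, 3)) (Function('v')(M) = Add(-3, Mul(Mul(M, M), M)) = Add(-3, Mul(Pow(M, 2), M)) = Add(-3, Pow(M, 3)))
Function('S')(b, w) = Mul(9, Pow(Add(6, w), -1), Add(b, w)) (Function('S')(b, w) = Mul(9, Mul(Add(b, w), Pow(Add(w, 6), -1))) = Mul(9, Mul(Add(b, w), Pow(Add(6, w), -1))) = Mul(9, Mul(Pow(Add(6, w), -1), Add(b, w))) = Mul(9, Pow(Add(6, w), -1), Add(b, w)))
Add(Mul(Mul(Add(Function('S')(-3, 2), 4), -13), 27), Mul(-1, Function('v')(44))) = Add(Mul(Mul(Add(Mul(9, Pow(Add(6, 2), -1), Add(-3, 2)), 4), -13), 27), Mul(-1, Add(-3, Pow(44, 3)))) = Add(Mul(Mul(Add(Mul(9, Pow(8, -1), -1), 4), -13), 27), Mul(-1, Add(-3, 85184))) = Add(Mul(Mul(Add(Mul(9, Rational(1, 8), -1), 4), -13), 27), Mul(-1, 85181)) = Add(Mul(Mul(Add(Rational(-9, 8), 4), -13), 27), -85181) = Add(Mul(Mul(Rational(23, 8), -13), 27), -85181) = Add(Mul(Rational(-299, 8), 27), -85181) = Add(Rational(-8073, 8), -85181) = Rational(-689521, 8)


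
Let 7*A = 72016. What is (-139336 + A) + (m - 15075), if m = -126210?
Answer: -270333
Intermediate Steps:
A = 10288 (A = (⅐)*72016 = 10288)
(-139336 + A) + (m - 15075) = (-139336 + 10288) + (-126210 - 15075) = -129048 - 141285 = -270333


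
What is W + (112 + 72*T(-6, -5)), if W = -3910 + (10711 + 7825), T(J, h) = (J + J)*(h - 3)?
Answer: 21650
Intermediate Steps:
T(J, h) = 2*J*(-3 + h) (T(J, h) = (2*J)*(-3 + h) = 2*J*(-3 + h))
W = 14626 (W = -3910 + 18536 = 14626)
W + (112 + 72*T(-6, -5)) = 14626 + (112 + 72*(2*(-6)*(-3 - 5))) = 14626 + (112 + 72*(2*(-6)*(-8))) = 14626 + (112 + 72*96) = 14626 + (112 + 6912) = 14626 + 7024 = 21650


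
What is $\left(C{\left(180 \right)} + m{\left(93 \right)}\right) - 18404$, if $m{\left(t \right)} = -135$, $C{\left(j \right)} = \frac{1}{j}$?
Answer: $- \frac{3337019}{180} \approx -18539.0$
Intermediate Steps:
$\left(C{\left(180 \right)} + m{\left(93 \right)}\right) - 18404 = \left(\frac{1}{180} - 135\right) - 18404 = - \frac{24299}{180} - 18404 = - \frac{3337019}{180}$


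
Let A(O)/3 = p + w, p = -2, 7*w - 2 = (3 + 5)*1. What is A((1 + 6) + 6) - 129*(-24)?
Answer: 21660/7 ≈ 3094.3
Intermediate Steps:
w = 10/7 (w = 2/7 + ((3 + 5)*1)/7 = 2/7 + (8*1)/7 = 2/7 + (⅐)*8 = 2/7 + 8/7 = 10/7 ≈ 1.4286)
A(O) = -12/7 (A(O) = 3*(-2 + 10/7) = 3*(-4/7) = -12/7)
A((1 + 6) + 6) - 129*(-24) = -12/7 - 129*(-24) = -12/7 + 3096 = 21660/7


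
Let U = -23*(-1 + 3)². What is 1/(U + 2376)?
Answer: 1/2284 ≈ 0.00043783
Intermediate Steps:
U = -92 (U = -23*2² = -23*4 = -92)
1/(U + 2376) = 1/(-92 + 2376) = 1/2284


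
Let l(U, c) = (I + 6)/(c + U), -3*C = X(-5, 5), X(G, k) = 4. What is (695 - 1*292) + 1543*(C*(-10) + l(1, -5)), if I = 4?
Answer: 102713/6 ≈ 17119.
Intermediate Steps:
C = -4/3 (C = -⅓*4 = -4/3 ≈ -1.3333)
l(U, c) = 10/(U + c) (l(U, c) = (4 + 6)/(c + U) = 10/(U + c))
(695 - 1*292) + 1543*(C*(-10) + l(1, -5)) = (695 - 1*292) + 1543*(-4/3*(-10) + 10/(1 - 5)) = (695 - 292) + 1543*(40/3 + 10/(-4)) = 403 + 1543*(40/3 + 10*(-¼)) = 403 + 1543*(40/3 - 5/2) = 403 + 1543*(65/6) = 403 + 100295/6 = 102713/6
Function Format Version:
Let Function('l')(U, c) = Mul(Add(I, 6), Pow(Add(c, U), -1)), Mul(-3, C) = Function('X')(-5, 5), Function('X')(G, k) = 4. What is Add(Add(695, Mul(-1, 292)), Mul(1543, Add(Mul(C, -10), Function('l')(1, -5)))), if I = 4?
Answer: Rational(102713, 6) ≈ 17119.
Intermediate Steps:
C = Rational(-4, 3) (C = Mul(Rational(-1, 3), 4) = Rational(-4, 3) ≈ -1.3333)
Function('l')(U, c) = Mul(10, Pow(Add(U, c), -1)) (Function('l')(U, c) = Mul(Add(4, 6), Pow(Add(c, U), -1)) = Mul(10, Pow(Add(U, c), -1)))
Add(Add(695, Mul(-1, 292)), Mul(1543, Add(Mul(C, -10), Function('l')(1, -5)))) = Add(Add(695, Mul(-1, 292)), Mul(1543, Add(Mul(Rational(-4, 3), -10), Mul(10, Pow(Add(1, -5), -1))))) = Add(Add(695, -292), Mul(1543, Add(Rational(40, 3), Mul(10, Pow(-4, -1))))) = Add(403, Mul(1543, Add(Rational(40, 3), Mul(10, Rational(-1, 4))))) = Add(403, Mul(1543, Add(Rational(40, 3), Rational(-5, 2)))) = Add(403, Mul(1543, Rational(65, 6))) = Add(403, Rational(100295, 6)) = Rational(102713, 6)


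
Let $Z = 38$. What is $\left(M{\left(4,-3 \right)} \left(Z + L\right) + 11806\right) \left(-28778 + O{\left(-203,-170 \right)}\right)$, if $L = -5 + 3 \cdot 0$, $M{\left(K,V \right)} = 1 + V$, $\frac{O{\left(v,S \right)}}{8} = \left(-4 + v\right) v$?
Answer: $3608758600$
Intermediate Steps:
$O{\left(v,S \right)} = 8 v \left(-4 + v\right)$ ($O{\left(v,S \right)} = 8 \left(-4 + v\right) v = 8 v \left(-4 + v\right)$)
$L = -5$ ($L = -5 + 0 = -5$)
$\left(M{\left(4,-3 \right)} \left(Z + L\right) + 11806\right) \left(-28778 + O{\left(-203,-170 \right)}\right) = \left(\left(1 - 3\right) \left(38 - 5\right) + 11806\right) \left(-28778 + 8 \left(-203\right) \left(-4 - 203\right)\right) = \left(\left(-2\right) 33 + 11806\right) \left(-28778 + 8 \left(-203\right) \left(-207\right)\right) = \left(-66 + 11806\right) \left(-28778 + 336168\right) = 11740 \cdot 307390 = 3608758600$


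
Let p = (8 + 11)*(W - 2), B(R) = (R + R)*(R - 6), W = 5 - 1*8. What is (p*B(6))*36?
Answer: 0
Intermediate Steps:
W = -3 (W = 5 - 8 = -3)
B(R) = 2*R*(-6 + R) (B(R) = (2*R)*(-6 + R) = 2*R*(-6 + R))
p = -95 (p = (8 + 11)*(-3 - 2) = 19*(-5) = -95)
(p*B(6))*36 = -190*6*(-6 + 6)*36 = -190*6*0*36 = -95*0*36 = 0*36 = 0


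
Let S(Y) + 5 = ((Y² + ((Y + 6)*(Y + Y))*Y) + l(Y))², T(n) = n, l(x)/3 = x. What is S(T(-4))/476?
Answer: 4619/476 ≈ 9.7038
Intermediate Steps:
l(x) = 3*x
S(Y) = -5 + (Y² + 3*Y + 2*Y²*(6 + Y))² (S(Y) = -5 + ((Y² + ((Y + 6)*(Y + Y))*Y) + 3*Y)² = -5 + ((Y² + ((6 + Y)*(2*Y))*Y) + 3*Y)² = -5 + ((Y² + (2*Y*(6 + Y))*Y) + 3*Y)² = -5 + ((Y² + 2*Y²*(6 + Y)) + 3*Y)² = -5 + (Y² + 3*Y + 2*Y²*(6 + Y))²)
S(T(-4))/476 = (-5 + (-4)²*(3 + 2*(-4)² + 13*(-4))²)/476 = (-5 + 16*(3 + 2*16 - 52)²)*(1/476) = (-5 + 16*(3 + 32 - 52)²)*(1/476) = (-5 + 16*(-17)²)*(1/476) = (-5 + 16*289)*(1/476) = (-5 + 4624)*(1/476) = 4619*(1/476) = 4619/476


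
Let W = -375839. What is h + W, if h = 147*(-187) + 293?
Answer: -403035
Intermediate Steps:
h = -27196 (h = -27489 + 293 = -27196)
h + W = -27196 - 375839 = -403035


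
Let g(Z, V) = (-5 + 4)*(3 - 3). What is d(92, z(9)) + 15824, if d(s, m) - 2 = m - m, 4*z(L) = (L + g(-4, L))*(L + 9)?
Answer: 15826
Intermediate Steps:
g(Z, V) = 0 (g(Z, V) = -1*0 = 0)
z(L) = L*(9 + L)/4 (z(L) = ((L + 0)*(L + 9))/4 = (L*(9 + L))/4 = L*(9 + L)/4)
d(s, m) = 2 (d(s, m) = 2 + (m - m) = 2 + 0 = 2)
d(92, z(9)) + 15824 = 2 + 15824 = 15826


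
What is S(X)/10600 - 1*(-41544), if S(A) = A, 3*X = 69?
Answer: 440366423/10600 ≈ 41544.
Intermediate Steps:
X = 23 (X = (⅓)*69 = 23)
S(X)/10600 - 1*(-41544) = 23/10600 - 1*(-41544) = 23*(1/10600) + 41544 = 23/10600 + 41544 = 440366423/10600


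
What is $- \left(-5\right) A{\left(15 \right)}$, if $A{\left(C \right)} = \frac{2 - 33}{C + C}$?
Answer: $- \frac{31}{6} \approx -5.1667$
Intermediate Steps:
$A{\left(C \right)} = - \frac{31}{2 C}$
$- \left(-5\right) A{\left(15 \right)} = - \left(-5\right) \left(- \frac{31}{2 \cdot 15}\right) = - \left(-5\right) \left(\left(- \frac{31}{2}\right) \frac{1}{15}\right) = - \frac{\left(-5\right) \left(-31\right)}{30} = \left(-1\right) \frac{31}{6} = - \frac{31}{6}$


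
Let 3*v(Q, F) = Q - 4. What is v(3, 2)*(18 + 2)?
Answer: -20/3 ≈ -6.6667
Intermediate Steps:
v(Q, F) = -4/3 + Q/3 (v(Q, F) = (Q - 4)/3 = (-4 + Q)/3 = -4/3 + Q/3)
v(3, 2)*(18 + 2) = (-4/3 + (⅓)*3)*(18 + 2) = (-4/3 + 1)*20 = -⅓*20 = -20/3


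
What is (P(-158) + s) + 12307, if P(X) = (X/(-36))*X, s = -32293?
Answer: -186115/9 ≈ -20679.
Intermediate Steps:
P(X) = -X**2/36 (P(X) = (X*(-1/36))*X = (-X/36)*X = -X**2/36)
(P(-158) + s) + 12307 = (-1/36*(-158)**2 - 32293) + 12307 = (-1/36*24964 - 32293) + 12307 = (-6241/9 - 32293) + 12307 = -296878/9 + 12307 = -186115/9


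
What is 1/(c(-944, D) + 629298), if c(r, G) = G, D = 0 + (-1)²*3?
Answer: 1/629301 ≈ 1.5891e-6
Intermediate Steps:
D = 3 (D = 0 + 1*3 = 0 + 3 = 3)
1/(c(-944, D) + 629298) = 1/(3 + 629298) = 1/629301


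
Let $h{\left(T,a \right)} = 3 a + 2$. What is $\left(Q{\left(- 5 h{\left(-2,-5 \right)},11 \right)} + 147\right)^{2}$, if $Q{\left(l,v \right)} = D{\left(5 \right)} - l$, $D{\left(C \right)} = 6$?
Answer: $7744$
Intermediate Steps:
$h{\left(T,a \right)} = 2 + 3 a$
$Q{\left(l,v \right)} = 6 - l$
$\left(Q{\left(- 5 h{\left(-2,-5 \right)},11 \right)} + 147\right)^{2} = \left(\left(6 - - 5 \left(2 + 3 \left(-5\right)\right)\right) + 147\right)^{2} = \left(\left(6 - - 5 \left(2 - 15\right)\right) + 147\right)^{2} = \left(\left(6 - \left(-5\right) \left(-13\right)\right) + 147\right)^{2} = \left(\left(6 - 65\right) + 147\right)^{2} = \left(-59 + 147\right)^{2} = 88^{2} = 7744$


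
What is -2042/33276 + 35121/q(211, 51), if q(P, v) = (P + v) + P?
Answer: 583860265/7869774 ≈ 74.190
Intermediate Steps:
q(P, v) = v + 2*P
-2042/33276 + 35121/q(211, 51) = -2042/33276 + 35121/(51 + 2*211) = -2042*1/33276 + 35121/(51 + 422) = -1021/16638 + 35121/473 = 583860265/7869774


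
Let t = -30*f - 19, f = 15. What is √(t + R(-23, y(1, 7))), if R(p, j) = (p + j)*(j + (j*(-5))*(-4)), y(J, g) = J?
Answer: 7*I*√19 ≈ 30.512*I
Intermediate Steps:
R(p, j) = 21*j*(j + p) (R(p, j) = (j + p)*(j - 5*j*(-4)) = (j + p)*(j + 20*j) = (j + p)*(21*j) = 21*j*(j + p))
t = -469 (t = -30*15 - 19 = -450 - 19 = -469)
√(t + R(-23, y(1, 7))) = √(-469 + 21*1*(1 - 23)) = √(-469 + 21*1*(-22)) = √(-469 - 462) = √(-931) = 7*I*√19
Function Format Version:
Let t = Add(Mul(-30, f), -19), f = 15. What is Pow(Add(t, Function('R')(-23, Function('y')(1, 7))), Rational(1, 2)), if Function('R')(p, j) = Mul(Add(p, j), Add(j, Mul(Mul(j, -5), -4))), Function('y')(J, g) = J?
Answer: Mul(7, I, Pow(19, Rational(1, 2))) ≈ Mul(30.512, I)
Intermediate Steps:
Function('R')(p, j) = Mul(21, j, Add(j, p)) (Function('R')(p, j) = Mul(Add(j, p), Add(j, Mul(Mul(-5, j), -4))) = Mul(Add(j, p), Add(j, Mul(20, j))) = Mul(Add(j, p), Mul(21, j)) = Mul(21, j, Add(j, p)))
t = -469 (t = Add(Mul(-30, 15), -19) = Add(-450, -19) = -469)
Pow(Add(t, Function('R')(-23, Function('y')(1, 7))), Rational(1, 2)) = Pow(Add(-469, Mul(21, 1, Add(1, -23))), Rational(1, 2)) = Pow(Add(-469, Mul(21, 1, -22)), Rational(1, 2)) = Pow(Add(-469, -462), Rational(1, 2)) = Pow(-931, Rational(1, 2)) = Mul(7, I, Pow(19, Rational(1, 2)))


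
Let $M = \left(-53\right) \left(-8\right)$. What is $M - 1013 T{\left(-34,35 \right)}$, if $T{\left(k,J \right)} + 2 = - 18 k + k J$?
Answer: $587964$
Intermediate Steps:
$M = 424$
$T{\left(k,J \right)} = -2 - 18 k + J k$ ($T{\left(k,J \right)} = -2 + \left(- 18 k + k J\right) = -2 + \left(- 18 k + J k\right) = -2 - 18 k + J k$)
$M - 1013 T{\left(-34,35 \right)} = 424 - 1013 \left(-2 - -612 + 35 \left(-34\right)\right) = 424 - 1013 \left(-2 + 612 - 1190\right) = 424 - -587540 = 424 + 587540 = 587964$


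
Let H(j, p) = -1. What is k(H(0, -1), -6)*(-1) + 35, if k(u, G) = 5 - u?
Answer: 29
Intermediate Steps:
k(H(0, -1), -6)*(-1) + 35 = (5 - 1*(-1))*(-1) + 35 = (5 + 1)*(-1) + 35 = 6*(-1) + 35 = -6 + 35 = 29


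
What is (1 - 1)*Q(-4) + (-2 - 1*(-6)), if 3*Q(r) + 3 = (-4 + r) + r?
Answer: 4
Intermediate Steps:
Q(r) = -7/3 + 2*r/3 (Q(r) = -1 + ((-4 + r) + r)/3 = -1 + (-4 + 2*r)/3 = -1 + (-4/3 + 2*r/3) = -7/3 + 2*r/3)
(1 - 1)*Q(-4) + (-2 - 1*(-6)) = (1 - 1)*(-7/3 + (⅔)*(-4)) + (-2 - 1*(-6)) = 0*(-7/3 - 8/3) + (-2 + 6) = 0*(-5) + 4 = 0 + 4 = 4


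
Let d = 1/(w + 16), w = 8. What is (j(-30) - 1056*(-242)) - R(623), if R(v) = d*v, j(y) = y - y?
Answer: 6132625/24 ≈ 2.5553e+5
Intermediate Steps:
d = 1/24 (d = 1/(8 + 16) = 1/24 ≈ 0.041667)
j(y) = 0
R(v) = v/24
(j(-30) - 1056*(-242)) - R(623) = (0 - 1056*(-242)) - 623/24 = (0 + 255552) - 1*623/24 = 255552 - 623/24 = 6132625/24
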